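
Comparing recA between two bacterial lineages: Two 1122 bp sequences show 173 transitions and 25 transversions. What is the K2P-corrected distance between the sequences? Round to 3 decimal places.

0.212

P = 173/1122 ≈ 0.154189 and Q = 25/1122 ≈ 0.022282.
Under the Kimura two-parameter model, d = −½ ln(1 − 2P − Q) − ¼ ln(1 − 2Q).
1 − 2P − Q = 0.66934, giving −½ ln(0.66934) = 0.200732.
1 − 2Q = 0.955436, giving −¼ ln(0.955436) = 0.011397.
d = 0.200732 + 0.011397 = 0.212129.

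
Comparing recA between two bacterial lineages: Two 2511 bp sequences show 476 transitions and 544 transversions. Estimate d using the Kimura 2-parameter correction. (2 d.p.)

0.59

P = 476/2511 ≈ 0.189566 and Q = 544/2511 ≈ 0.216647.
Under the Kimura two-parameter model, d = −½ ln(1 − 2P − Q) − ¼ ln(1 − 2Q).
1 − 2P − Q = 0.404221, giving −½ ln(0.404221) = 0.452897.
1 − 2Q = 0.566706, giving −¼ ln(0.566706) = 0.141979.
d = 0.452897 + 0.141979 = 0.594876.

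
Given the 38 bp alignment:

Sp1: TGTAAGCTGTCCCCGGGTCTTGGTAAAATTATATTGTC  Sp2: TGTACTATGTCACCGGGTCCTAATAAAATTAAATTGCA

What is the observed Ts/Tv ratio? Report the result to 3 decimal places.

Transitions are A↔G and C↔T; transversions are all other mismatches.
Transitions: 4. Transversions: 6.
R = 4/6 = 0.666666… ≈ 0.667 (to 3 d.p.).

0.667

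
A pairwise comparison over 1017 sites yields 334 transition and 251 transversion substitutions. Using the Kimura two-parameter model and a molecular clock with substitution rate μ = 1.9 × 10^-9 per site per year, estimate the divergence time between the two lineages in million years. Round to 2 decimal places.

P = 334/1017 ≈ 0.328417 and Q = 251/1017 ≈ 0.246804.
Under the Kimura two-parameter model, d = −½ ln(1 − 2P − Q) − ¼ ln(1 − 2Q).
1 − 2P − Q = 0.096362, giving −½ ln(0.096362) = 1.169822.
1 − 2Q = 0.506392, giving −¼ ln(0.506392) = 0.170111.
d = 1.169822 + 0.170111 = 1.339933.
Under a molecular clock d = 2μt, so t = d/(2μ) = 1.339933 / (2 × 1.9 × 10^-9) = 352.61 million years.

352.61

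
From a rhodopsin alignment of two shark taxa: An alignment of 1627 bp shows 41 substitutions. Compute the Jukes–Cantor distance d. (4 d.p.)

0.0256

p = 41/1627 ≈ 0.0252.
d = −(3/4) ln(1 − 4p/3) = −0.75 ln(1 − 0.0336) = −0.75 ln(0.9664)
  = −0.75 × (-0.034177) = 0.025633 substitutions/site.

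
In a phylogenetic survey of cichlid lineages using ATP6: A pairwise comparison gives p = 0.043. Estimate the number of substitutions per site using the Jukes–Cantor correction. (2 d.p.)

d = −(3/4) ln(1 − 4p/3) = −0.75 ln(1 − 0.057333) = −0.75 ln(0.942667)
  = −0.75 × (-0.059042) = 0.044282 substitutions/site.

0.04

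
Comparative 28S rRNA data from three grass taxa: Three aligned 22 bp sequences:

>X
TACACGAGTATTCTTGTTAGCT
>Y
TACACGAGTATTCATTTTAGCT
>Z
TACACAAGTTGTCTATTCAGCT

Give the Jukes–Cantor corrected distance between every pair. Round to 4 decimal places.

d(X,Y) = 0.0969, d(X,Z) = 0.3390, d(Y,Z) = 0.3390

X–Y: 2/22 sites differ → p ≈ 0.090909, d = −0.75 ln(1 − 0.121212) = 0.096909 ≈ 0.0969.
X–Z: 6/22 sites differ → p ≈ 0.272727, d = −0.75 ln(1 − 0.363636) = 0.338988 ≈ 0.3390.
Y–Z: 6/22 sites differ → p ≈ 0.272727, d = −0.75 ln(1 − 0.363636) = 0.338988 ≈ 0.3390.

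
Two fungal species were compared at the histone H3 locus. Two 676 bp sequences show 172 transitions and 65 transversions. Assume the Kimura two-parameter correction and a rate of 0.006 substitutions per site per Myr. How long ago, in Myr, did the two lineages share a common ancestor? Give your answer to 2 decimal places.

P = 172/676 ≈ 0.254438 and Q = 65/676 ≈ 0.096154.
Under the Kimura two-parameter model, d = −½ ln(1 − 2P − Q) − ¼ ln(1 − 2Q).
1 − 2P − Q = 0.39497, giving −½ ln(0.39497) = 0.464473.
1 − 2Q = 0.807692, giving −¼ ln(0.807692) = 0.053394.
d = 0.464473 + 0.053394 = 0.517867.
Under a molecular clock d = 2μt, so t = d/(2μ) = 0.517867 / (2 × 0.006) = 43.16 Myr.

43.16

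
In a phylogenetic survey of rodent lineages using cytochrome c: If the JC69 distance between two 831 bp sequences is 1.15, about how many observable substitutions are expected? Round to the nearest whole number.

Invert JC69: p = (3/4)(1 − e^(−4d/3)) = 0.75 × (1 − e^(-1.533333)) = 0.75 × (1 − 0.215815) = 0.588139.
Expected differing sites = pL ≈ 0.588139 × 831 = 488.743509 ≈ 489.

489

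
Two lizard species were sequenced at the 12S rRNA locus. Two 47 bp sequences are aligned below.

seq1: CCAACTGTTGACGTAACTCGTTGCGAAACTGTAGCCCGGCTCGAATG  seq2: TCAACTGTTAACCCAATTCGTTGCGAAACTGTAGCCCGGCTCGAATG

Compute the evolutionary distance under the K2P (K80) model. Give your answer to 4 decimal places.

Of 47 sites, 4 differences are transitions and 1 are transversions, so P = 4/47 ≈ 0.085106 and Q = 1/47 ≈ 0.021277.
Under the Kimura two-parameter model, d = −½ ln(1 − 2P − Q) − ¼ ln(1 − 2Q).
1 − 2P − Q = 0.808511, giving −½ ln(0.808511) = 0.106280.
1 − 2Q = 0.957446, giving −¼ ln(0.957446) = 0.010871.
d = 0.106280 + 0.010871 = 0.117151.

0.1172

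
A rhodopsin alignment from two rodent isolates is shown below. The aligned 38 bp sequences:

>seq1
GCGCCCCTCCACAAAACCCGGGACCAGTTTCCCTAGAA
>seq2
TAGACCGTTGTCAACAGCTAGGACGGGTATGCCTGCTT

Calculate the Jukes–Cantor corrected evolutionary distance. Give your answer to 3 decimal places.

The sequences differ at 19 of 38 sites, so p = 19/38 = 0.5.
d = −(3/4) ln(1 − 4p/3) = −0.75 ln(1 − 0.666667) = −0.75 ln(0.333333)
  = −0.75 × (-1.098613) = 0.823960 substitutions/site.

0.824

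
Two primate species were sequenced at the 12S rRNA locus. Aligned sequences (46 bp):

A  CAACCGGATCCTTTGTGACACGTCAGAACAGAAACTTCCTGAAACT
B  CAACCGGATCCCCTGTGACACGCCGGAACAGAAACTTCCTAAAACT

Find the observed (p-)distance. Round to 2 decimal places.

0.11

The sequences differ at 5 of 46 positions (sites 12, 13, 23, 25, 41).
p = 5/46 = 0.108695… ≈ 0.11 (to 2 d.p.).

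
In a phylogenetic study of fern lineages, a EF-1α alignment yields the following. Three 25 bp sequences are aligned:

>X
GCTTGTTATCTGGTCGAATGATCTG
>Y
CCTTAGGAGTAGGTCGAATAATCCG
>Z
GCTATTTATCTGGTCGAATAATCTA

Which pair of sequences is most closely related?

X–Y: 9/25 differ, p = 0.360, d = 0.490.
X–Z: 4/25 differ, p = 0.160, d = 0.180.
Y–Z: 10/25 differ, p = 0.400, d = 0.572.
The smallest distance is between X and Z.

X and Z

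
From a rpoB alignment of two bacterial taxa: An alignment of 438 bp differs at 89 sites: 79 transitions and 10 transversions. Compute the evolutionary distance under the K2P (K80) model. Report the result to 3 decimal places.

0.254

P = 79/438 ≈ 0.180365 and Q = 10/438 ≈ 0.022831.
Under the Kimura two-parameter model, d = −½ ln(1 − 2P − Q) − ¼ ln(1 − 2Q).
1 − 2P − Q = 0.616439, giving −½ ln(0.616439) = 0.241898.
1 − 2Q = 0.954338, giving −¼ ln(0.954338) = 0.011684.
d = 0.241898 + 0.011684 = 0.253582.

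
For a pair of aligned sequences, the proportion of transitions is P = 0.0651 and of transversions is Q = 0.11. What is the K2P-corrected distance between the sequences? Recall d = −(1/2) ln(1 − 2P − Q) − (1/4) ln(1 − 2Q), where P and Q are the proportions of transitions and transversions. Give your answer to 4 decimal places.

0.1995

Under the Kimura two-parameter model, d = −½ ln(1 − 2P − Q) − ¼ ln(1 − 2Q).
1 − 2P − Q = 0.7598, giving −½ ln(0.7598) = 0.137350.
1 − 2Q = 0.78, giving −¼ ln(0.78) = 0.062115.
d = 0.137350 + 0.062115 = 0.199465.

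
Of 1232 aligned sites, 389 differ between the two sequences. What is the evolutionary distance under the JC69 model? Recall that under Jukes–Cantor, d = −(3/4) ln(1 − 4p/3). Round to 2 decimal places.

0.41

p = 389/1232 ≈ 0.315747.
d = −(3/4) ln(1 − 4p/3) = −0.75 ln(1 − 0.420996) = −0.75 ln(0.579004)
  = −0.75 × (-0.546446) = 0.409835 substitutions/site.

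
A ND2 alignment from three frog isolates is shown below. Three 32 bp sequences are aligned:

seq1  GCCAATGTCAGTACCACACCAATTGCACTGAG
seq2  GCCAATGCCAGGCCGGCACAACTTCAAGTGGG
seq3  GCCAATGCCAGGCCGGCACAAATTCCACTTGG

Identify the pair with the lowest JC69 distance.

seq2 and seq3

seq1–seq2: 11/32 differ, p = 0.344, d = 0.460.
seq1–seq3: 9/32 differ, p = 0.281, d = 0.353.
seq2–seq3: 4/32 differ, p = 0.125, d = 0.137.
The smallest distance is between seq2 and seq3.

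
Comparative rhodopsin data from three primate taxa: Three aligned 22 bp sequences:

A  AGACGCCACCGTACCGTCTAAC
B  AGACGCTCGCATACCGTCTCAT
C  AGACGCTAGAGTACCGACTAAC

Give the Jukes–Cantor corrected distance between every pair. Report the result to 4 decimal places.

A–B: 6/22 sites differ → p ≈ 0.272727, d = −0.75 ln(1 − 0.363636) = 0.338988 ≈ 0.3390.
A–C: 4/22 sites differ → p ≈ 0.181818, d = −0.75 ln(1 − 0.242424) = 0.208224 ≈ 0.2082.
B–C: 6/22 sites differ → p ≈ 0.272727, d = −0.75 ln(1 − 0.363636) = 0.338988 ≈ 0.3390.

d(A,B) = 0.3390, d(A,C) = 0.2082, d(B,C) = 0.3390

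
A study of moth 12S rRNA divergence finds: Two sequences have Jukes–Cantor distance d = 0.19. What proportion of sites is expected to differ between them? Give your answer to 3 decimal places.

0.168

p = (3/4)(1 − e^(−4d/3)) = 0.75 × (1 − e^(-0.253333)) = 0.75 × (1 − 0.776209) = 0.167843.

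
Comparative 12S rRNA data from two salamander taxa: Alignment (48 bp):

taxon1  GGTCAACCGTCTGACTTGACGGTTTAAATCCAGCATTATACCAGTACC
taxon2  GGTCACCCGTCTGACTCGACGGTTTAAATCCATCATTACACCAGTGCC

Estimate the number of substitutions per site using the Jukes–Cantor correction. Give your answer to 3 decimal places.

0.112

The sequences differ at 5 of 48 sites (6, 17, 33, 39, 46), so p = 5/48 ≈ 0.104167.
d = −(3/4) ln(1 − 4p/3) = −0.75 ln(1 − 0.138889) = −0.75 ln(0.861111)
  = −0.75 × (-0.149532) = 0.112149 substitutions/site.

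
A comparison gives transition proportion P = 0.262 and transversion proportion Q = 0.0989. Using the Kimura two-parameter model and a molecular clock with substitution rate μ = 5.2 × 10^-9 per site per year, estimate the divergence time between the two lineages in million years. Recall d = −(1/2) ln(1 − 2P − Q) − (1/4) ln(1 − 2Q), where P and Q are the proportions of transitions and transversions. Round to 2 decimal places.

Under the Kimura two-parameter model, d = −½ ln(1 − 2P − Q) − ¼ ln(1 − 2Q).
1 − 2P − Q = 0.3771, giving −½ ln(0.3771) = 0.487622.
1 − 2Q = 0.8022, giving −¼ ln(0.8022) = 0.055099.
d = 0.487622 + 0.055099 = 0.542721.
Under a molecular clock d = 2μt, so t = d/(2μ) = 0.542721 / (2 × 5.2 × 10^-9) = 52.18 million years.

52.18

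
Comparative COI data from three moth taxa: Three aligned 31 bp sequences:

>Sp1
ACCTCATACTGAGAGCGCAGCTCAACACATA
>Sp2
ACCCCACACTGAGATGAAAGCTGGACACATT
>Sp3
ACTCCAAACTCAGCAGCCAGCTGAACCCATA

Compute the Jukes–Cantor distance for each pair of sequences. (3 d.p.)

Sp1–Sp2: 9/31 sites differ → p ≈ 0.290323, d = −0.75 ln(1 − 0.387097) = 0.367161 ≈ 0.367.
Sp1–Sp3: 10/31 sites differ → p ≈ 0.322581, d = −0.75 ln(1 − 0.430108) = 0.421731 ≈ 0.422.
Sp2–Sp3: 10/31 sites differ → p ≈ 0.322581, d = −0.75 ln(1 − 0.430108) = 0.421731 ≈ 0.422.

d(Sp1,Sp2) = 0.367, d(Sp1,Sp3) = 0.422, d(Sp2,Sp3) = 0.422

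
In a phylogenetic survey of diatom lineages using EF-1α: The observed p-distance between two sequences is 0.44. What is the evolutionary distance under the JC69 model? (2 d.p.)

d = −(3/4) ln(1 − 4p/3) = −0.75 ln(1 − 0.586667) = −0.75 ln(0.413333)
  = −0.75 × (-0.883502) = 0.662627 substitutions/site.

0.66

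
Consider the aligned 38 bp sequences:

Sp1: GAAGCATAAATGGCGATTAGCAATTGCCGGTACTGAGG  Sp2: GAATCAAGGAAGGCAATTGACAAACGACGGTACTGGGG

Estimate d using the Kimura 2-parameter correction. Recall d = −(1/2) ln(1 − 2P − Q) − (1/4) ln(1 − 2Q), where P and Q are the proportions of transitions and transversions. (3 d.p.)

Of 38 sites, 7 differences are transitions and 5 are transversions, so P = 7/38 ≈ 0.184211 and Q = 5/38 ≈ 0.131579.
Under the Kimura two-parameter model, d = −½ ln(1 − 2P − Q) − ¼ ln(1 − 2Q).
1 − 2P − Q = 0.499999, giving −½ ln(0.499999) = 0.346575.
1 − 2Q = 0.736842, giving −¼ ln(0.736842) = 0.076345.
d = 0.346575 + 0.076345 = 0.422920.

0.423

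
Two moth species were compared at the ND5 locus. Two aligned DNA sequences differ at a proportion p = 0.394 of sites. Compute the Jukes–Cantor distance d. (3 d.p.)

d = −(3/4) ln(1 − 4p/3) = −0.75 ln(1 − 0.525333) = −0.75 ln(0.474667)
  = −0.75 × (-0.745142) = 0.558857 substitutions/site.

0.559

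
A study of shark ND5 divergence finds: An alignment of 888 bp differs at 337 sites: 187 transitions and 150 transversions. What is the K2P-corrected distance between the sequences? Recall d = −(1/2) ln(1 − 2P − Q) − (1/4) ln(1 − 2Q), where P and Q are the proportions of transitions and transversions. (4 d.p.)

P = 187/888 ≈ 0.210586 and Q = 150/888 ≈ 0.168919.
Under the Kimura two-parameter model, d = −½ ln(1 − 2P − Q) − ¼ ln(1 − 2Q).
1 − 2P − Q = 0.409909, giving −½ ln(0.409909) = 0.445910.
1 − 2Q = 0.662162, giving −¼ ln(0.662162) = 0.103061.
d = 0.445910 + 0.103061 = 0.548971.

0.5490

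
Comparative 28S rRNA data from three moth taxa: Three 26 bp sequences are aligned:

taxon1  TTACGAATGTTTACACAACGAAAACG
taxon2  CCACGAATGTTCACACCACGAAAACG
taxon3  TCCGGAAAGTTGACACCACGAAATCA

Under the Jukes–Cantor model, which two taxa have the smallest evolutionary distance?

taxon1 and taxon2

taxon1–taxon2: 4/26 differ, p = 0.154, d = 0.172.
taxon1–taxon3: 8/26 differ, p = 0.308, d = 0.396.
taxon2–taxon3: 7/26 differ, p = 0.269, d = 0.334.
The smallest distance is between taxon1 and taxon2.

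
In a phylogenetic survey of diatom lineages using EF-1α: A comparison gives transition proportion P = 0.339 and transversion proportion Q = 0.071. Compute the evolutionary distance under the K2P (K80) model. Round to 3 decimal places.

Under the Kimura two-parameter model, d = −½ ln(1 − 2P − Q) − ¼ ln(1 − 2Q).
1 − 2P − Q = 0.251, giving −½ ln(0.251) = 0.691151.
1 − 2Q = 0.858, giving −¼ ln(0.858) = 0.038288.
d = 0.691151 + 0.038288 = 0.729439.

0.729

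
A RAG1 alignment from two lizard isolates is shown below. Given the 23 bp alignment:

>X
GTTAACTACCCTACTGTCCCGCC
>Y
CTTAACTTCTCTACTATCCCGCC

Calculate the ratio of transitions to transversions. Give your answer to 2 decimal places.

1.00

Transitions are A↔G and C↔T; transversions are all other mismatches.
Transitions: 2. Transversions: 2.
R = 2/2 = 1.00.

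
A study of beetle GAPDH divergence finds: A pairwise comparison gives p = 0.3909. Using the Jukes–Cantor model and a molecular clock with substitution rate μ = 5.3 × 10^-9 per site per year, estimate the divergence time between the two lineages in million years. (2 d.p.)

52.11

d = −(3/4) ln(1 − 4p/3) = −0.75 ln(1 − 0.5212) = −0.75 ln(0.4788)
  = −0.75 × (-0.736472) = 0.552354 substitutions/site.
Under a molecular clock d = 2μt, so t = d/(2μ) = 0.552354 / (2 × 5.3 × 10^-9) = 52.11 million years.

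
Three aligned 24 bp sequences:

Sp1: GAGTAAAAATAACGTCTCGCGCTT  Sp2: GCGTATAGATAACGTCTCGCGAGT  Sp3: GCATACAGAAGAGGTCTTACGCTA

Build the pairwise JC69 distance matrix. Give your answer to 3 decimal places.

d(Sp1,Sp2) = 0.244, d(Sp1,Sp3) = 0.608, d(Sp2,Sp3) = 0.608

Sp1–Sp2: 5/24 sites differ → p ≈ 0.208333, d = −0.75 ln(1 − 0.277777) = 0.244066 ≈ 0.244.
Sp1–Sp3: 10/24 sites differ → p ≈ 0.416667, d = −0.75 ln(1 − 0.555556) = 0.608198 ≈ 0.608.
Sp2–Sp3: 10/24 sites differ → p ≈ 0.416667, d = −0.75 ln(1 − 0.555556) = 0.608198 ≈ 0.608.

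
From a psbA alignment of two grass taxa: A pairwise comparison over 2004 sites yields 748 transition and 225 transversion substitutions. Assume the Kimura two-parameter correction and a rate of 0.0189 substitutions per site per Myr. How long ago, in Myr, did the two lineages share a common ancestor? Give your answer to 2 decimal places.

P = 748/2004 ≈ 0.373253 and Q = 225/2004 ≈ 0.112275.
Under the Kimura two-parameter model, d = −½ ln(1 − 2P − Q) − ¼ ln(1 − 2Q).
1 − 2P − Q = 0.141219, giving −½ ln(0.141219) = 0.978722.
1 − 2Q = 0.77545, giving −¼ ln(0.77545) = 0.063578.
d = 0.978722 + 0.063578 = 1.042300.
Under a molecular clock d = 2μt, so t = d/(2μ) = 1.042300 / (2 × 0.0189) = 27.57 Myr.

27.57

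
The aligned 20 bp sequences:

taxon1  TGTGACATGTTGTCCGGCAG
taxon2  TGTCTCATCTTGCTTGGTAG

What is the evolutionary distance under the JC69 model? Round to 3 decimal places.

The sequences differ at 7 of 20 sites (4, 5, 9, 13, 14, 15, 18), so p = 7/20 = 0.35.
d = −(3/4) ln(1 − 4p/3) = −0.75 ln(1 − 0.466667) = −0.75 ln(0.533333)
  = −0.75 × (-0.628609) = 0.471457 substitutions/site.

0.471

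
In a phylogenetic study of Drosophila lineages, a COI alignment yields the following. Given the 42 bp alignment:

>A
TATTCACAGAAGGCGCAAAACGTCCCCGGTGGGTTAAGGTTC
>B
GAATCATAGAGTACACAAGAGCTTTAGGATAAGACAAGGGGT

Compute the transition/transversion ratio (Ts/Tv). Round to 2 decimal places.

Transitions are A↔G and C↔T; transversions are all other mismatches.
Transitions: 12. Transversions: 10.
R = 12/10 = 1.20.

1.20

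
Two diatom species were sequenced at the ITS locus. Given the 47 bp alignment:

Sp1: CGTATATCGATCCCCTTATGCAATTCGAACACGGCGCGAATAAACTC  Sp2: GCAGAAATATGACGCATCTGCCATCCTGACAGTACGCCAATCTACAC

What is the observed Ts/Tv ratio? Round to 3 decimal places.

0.316

Transitions are A↔G and C↔T; transversions are all other mismatches.
Transitions: 6. Transversions: 19.
R = 6/19 = 0.315789… ≈ 0.316 (to 3 d.p.).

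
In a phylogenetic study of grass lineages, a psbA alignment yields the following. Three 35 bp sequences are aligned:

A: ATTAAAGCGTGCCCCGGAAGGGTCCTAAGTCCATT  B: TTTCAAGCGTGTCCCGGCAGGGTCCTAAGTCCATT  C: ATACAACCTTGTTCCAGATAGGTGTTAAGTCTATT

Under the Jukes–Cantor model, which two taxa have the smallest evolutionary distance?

A and B

A–B: 4/35 differ, p = 0.114, d = 0.124.
A–C: 12/35 differ, p = 0.343, d = 0.458.
B–C: 12/35 differ, p = 0.343, d = 0.458.
The smallest distance is between A and B.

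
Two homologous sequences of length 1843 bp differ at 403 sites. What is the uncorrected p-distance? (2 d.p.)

p = 403/1843 = 0.218665… ≈ 0.22 (to 2 d.p.).

0.22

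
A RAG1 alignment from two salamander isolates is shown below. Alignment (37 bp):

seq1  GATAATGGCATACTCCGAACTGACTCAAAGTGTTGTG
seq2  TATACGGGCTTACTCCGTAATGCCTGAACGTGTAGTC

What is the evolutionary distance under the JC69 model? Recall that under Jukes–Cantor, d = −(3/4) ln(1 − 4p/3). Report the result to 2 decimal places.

The sequences differ at 11 of 37 sites, so p = 11/37 ≈ 0.297297.
d = −(3/4) ln(1 − 4p/3) = −0.75 ln(1 − 0.396396) = −0.75 ln(0.603604)
  = −0.75 × (-0.504837) = 0.378628 substitutions/site.

0.38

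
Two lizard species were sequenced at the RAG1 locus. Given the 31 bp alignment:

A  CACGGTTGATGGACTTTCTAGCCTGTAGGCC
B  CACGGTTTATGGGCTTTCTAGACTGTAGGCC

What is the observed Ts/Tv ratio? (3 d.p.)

0.500

Transitions are A↔G and C↔T; transversions are all other mismatches.
Transitions: 1. Transversions: 2.
R = 1/2 = 0.500.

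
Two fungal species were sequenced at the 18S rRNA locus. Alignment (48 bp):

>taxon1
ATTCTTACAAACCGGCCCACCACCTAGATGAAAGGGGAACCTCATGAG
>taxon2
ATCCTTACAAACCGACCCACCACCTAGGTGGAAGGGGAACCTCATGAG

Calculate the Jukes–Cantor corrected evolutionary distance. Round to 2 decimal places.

0.09

The sequences differ at 4 of 48 sites (3, 15, 28, 31), so p = 4/48 ≈ 0.083333.
d = −(3/4) ln(1 − 4p/3) = −0.75 ln(1 − 0.111111) = −0.75 ln(0.888889)
  = −0.75 × (-0.117783) = 0.088337 substitutions/site.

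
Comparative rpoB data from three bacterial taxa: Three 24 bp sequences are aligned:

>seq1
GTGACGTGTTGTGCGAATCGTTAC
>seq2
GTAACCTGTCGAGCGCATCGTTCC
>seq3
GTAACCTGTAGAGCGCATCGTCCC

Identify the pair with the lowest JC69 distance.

seq2 and seq3

seq1–seq2: 6/24 differ, p = 0.250, d = 0.304.
seq1–seq3: 7/24 differ, p = 0.292, d = 0.369.
seq2–seq3: 2/24 differ, p = 0.083, d = 0.088.
The smallest distance is between seq2 and seq3.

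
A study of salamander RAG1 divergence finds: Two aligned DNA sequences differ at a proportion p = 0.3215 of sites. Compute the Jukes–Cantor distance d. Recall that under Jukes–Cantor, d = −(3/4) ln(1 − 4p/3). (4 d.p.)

d = −(3/4) ln(1 − 4p/3) = −0.75 ln(1 − 0.428667) = −0.75 ln(0.571333)
  = −0.75 × (-0.559783) = 0.419837 substitutions/site.

0.4198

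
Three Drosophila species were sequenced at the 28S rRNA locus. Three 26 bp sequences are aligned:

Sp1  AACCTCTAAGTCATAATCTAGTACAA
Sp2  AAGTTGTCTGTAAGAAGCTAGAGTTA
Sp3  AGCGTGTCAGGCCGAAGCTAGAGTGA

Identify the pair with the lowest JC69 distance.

Sp1–Sp2: 12/26 differ, p = 0.462, d = 0.717.
Sp1–Sp3: 12/26 differ, p = 0.462, d = 0.717.
Sp2–Sp3: 8/26 differ, p = 0.308, d = 0.396.
The smallest distance is between Sp2 and Sp3.

Sp2 and Sp3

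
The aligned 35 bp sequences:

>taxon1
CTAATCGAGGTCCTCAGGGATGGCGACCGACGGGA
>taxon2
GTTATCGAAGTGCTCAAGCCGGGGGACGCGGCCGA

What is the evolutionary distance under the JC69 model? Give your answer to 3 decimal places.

The sequences differ at 15 of 35 sites, so p = 15/35 ≈ 0.428571.
d = −(3/4) ln(1 − 4p/3) = −0.75 ln(1 − 0.571428) = −0.75 ln(0.428572)
  = −0.75 × (-0.847297) = 0.635473 substitutions/site.

0.635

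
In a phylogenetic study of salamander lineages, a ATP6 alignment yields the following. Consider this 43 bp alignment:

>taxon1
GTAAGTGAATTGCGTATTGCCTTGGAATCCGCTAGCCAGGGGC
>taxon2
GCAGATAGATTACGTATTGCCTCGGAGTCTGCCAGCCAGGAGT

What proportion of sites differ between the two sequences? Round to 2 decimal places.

0.28

The sequences differ at 12 of 43 positions.
p = 12/43 = 0.279069… ≈ 0.28 (to 2 d.p.).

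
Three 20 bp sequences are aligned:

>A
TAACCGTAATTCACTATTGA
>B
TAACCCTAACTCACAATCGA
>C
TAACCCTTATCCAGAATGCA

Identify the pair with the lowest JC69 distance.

A and B

A–B: 4/20 differ, p = 0.200, d = 0.233.
A–C: 7/20 differ, p = 0.350, d = 0.471.
B–C: 6/20 differ, p = 0.300, d = 0.383.
The smallest distance is between A and B.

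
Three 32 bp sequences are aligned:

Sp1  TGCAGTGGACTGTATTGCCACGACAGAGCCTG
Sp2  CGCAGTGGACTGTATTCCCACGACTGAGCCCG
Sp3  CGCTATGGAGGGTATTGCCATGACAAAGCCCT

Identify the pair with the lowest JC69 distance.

Sp1–Sp2: 4/32 differ, p = 0.125, d = 0.137.
Sp1–Sp3: 9/32 differ, p = 0.281, d = 0.353.
Sp2–Sp3: 9/32 differ, p = 0.281, d = 0.353.
The smallest distance is between Sp1 and Sp2.

Sp1 and Sp2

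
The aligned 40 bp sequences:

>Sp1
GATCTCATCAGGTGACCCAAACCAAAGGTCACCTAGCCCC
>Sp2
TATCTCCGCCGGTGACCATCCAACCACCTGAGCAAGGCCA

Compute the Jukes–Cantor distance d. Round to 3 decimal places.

The sequences differ at 19 of 40 sites, so p = 19/40 = 0.475.
d = −(3/4) ln(1 − 4p/3) = −0.75 ln(1 − 0.633333) = −0.75 ln(0.366667)
  = −0.75 × (-1.003301) = 0.752476 substitutions/site.

0.752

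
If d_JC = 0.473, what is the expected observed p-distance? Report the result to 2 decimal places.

p = (3/4)(1 − e^(−4d/3)) = 0.75 × (1 − e^(-0.630667)) = 0.75 × (1 − 0.532237) = 0.350822.

0.35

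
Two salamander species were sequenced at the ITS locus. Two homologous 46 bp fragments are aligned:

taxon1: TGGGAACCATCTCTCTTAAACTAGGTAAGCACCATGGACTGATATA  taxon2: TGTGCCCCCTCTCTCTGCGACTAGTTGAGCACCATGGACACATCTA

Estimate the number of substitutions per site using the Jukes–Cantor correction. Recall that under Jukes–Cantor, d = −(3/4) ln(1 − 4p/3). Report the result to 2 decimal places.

The sequences differ at 12 of 46 sites, so p = 12/46 ≈ 0.26087.
d = −(3/4) ln(1 − 4p/3) = −0.75 ln(1 − 0.347827) = −0.75 ln(0.652173)
  = −0.75 × (-0.427445) = 0.320584 substitutions/site.

0.32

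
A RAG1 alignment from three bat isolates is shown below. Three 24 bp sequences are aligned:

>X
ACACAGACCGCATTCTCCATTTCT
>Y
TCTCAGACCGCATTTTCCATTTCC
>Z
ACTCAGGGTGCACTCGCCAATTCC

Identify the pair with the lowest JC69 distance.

X and Y

X–Y: 4/24 differ, p = 0.167, d = 0.188.
X–Z: 8/24 differ, p = 0.333, d = 0.441.
Y–Z: 8/24 differ, p = 0.333, d = 0.441.
The smallest distance is between X and Y.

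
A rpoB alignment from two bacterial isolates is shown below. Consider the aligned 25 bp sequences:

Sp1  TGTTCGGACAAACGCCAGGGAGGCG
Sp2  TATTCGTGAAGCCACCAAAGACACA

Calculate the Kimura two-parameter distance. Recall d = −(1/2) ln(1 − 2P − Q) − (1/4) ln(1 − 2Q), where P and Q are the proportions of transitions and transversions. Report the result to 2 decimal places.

Of 25 sites, 8 differences are transitions and 4 are transversions, so P = 8/25 = 0.32 and Q = 4/25 = 0.16.
Under the Kimura two-parameter model, d = −½ ln(1 − 2P − Q) − ¼ ln(1 − 2Q).
1 − 2P − Q = 0.2, giving −½ ln(0.2) = 0.804719.
1 − 2Q = 0.68, giving −¼ ln(0.68) = 0.096416.
d = 0.804719 + 0.096416 = 0.901135.

0.90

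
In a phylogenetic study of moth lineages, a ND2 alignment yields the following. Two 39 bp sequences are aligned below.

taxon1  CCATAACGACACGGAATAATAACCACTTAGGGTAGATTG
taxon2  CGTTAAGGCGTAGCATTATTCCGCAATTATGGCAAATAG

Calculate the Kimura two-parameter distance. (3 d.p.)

0.789

Of 39 sites, 2 differences are transitions and 16 are transversions, so P = 2/39 ≈ 0.051282 and Q = 16/39 ≈ 0.410256.
Under the Kimura two-parameter model, d = −½ ln(1 − 2P − Q) − ¼ ln(1 − 2Q).
1 − 2P − Q = 0.48718, giving −½ ln(0.48718) = 0.359561.
1 − 2Q = 0.179488, giving −¼ ln(0.179488) = 0.429412.
d = 0.359561 + 0.429412 = 0.788973.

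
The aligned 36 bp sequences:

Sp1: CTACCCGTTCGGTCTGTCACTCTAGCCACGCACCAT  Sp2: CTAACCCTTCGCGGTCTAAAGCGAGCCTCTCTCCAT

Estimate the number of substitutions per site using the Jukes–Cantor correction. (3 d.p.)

0.493

The sequences differ at 13 of 36 sites, so p = 13/36 ≈ 0.361111.
d = −(3/4) ln(1 − 4p/3) = −0.75 ln(1 − 0.481481) = −0.75 ln(0.518519)
  = −0.75 × (-0.656779) = 0.492584 substitutions/site.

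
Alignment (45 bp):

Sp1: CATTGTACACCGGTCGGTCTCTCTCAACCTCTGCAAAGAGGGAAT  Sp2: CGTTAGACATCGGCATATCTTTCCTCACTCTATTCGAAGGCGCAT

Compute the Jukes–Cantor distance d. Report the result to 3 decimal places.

0.931

The sequences differ at 24 of 45 sites, so p = 24/45 ≈ 0.533333.
d = −(3/4) ln(1 − 4p/3) = −0.75 ln(1 − 0.711111) = −0.75 ln(0.288889)
  = −0.75 × (-1.241713) = 0.931285 substitutions/site.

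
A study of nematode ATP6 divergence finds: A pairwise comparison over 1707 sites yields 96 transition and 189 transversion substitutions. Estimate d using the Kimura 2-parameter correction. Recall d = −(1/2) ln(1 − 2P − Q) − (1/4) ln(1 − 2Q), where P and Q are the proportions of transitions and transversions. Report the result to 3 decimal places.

P = 96/1707 ≈ 0.056239 and Q = 189/1707 ≈ 0.110721.
Under the Kimura two-parameter model, d = −½ ln(1 − 2P − Q) − ¼ ln(1 − 2Q).
1 − 2P − Q = 0.776801, giving −½ ln(0.776801) = 0.126286.
1 − 2Q = 0.778558, giving −¼ ln(0.778558) = 0.062578.
d = 0.126286 + 0.062578 = 0.188864.

0.189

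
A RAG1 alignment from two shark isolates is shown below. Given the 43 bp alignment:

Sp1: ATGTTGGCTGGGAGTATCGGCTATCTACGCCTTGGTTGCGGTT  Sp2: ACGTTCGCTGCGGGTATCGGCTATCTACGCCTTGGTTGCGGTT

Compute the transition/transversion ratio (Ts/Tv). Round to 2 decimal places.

1.00

Transitions are A↔G and C↔T; transversions are all other mismatches.
Transitions: 2. Transversions: 2.
R = 2/2 = 1.00.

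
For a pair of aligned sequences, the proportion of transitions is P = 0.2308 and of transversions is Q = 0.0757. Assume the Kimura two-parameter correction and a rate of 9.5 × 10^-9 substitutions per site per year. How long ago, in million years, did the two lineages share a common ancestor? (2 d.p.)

22.44

Under the Kimura two-parameter model, d = −½ ln(1 − 2P − Q) − ¼ ln(1 − 2Q).
1 − 2P − Q = 0.4627, giving −½ ln(0.4627) = 0.385338.
1 − 2Q = 0.8486, giving −¼ ln(0.8486) = 0.041042.
d = 0.385338 + 0.041042 = 0.426380.
Under a molecular clock d = 2μt, so t = d/(2μ) = 0.426380 / (2 × 9.5 × 10^-9) = 22.44 million years.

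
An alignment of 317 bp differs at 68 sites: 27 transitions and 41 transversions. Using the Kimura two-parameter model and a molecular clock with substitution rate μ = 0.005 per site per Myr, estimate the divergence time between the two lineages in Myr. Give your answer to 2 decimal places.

25.29

P = 27/317 ≈ 0.085174 and Q = 41/317 ≈ 0.129338.
Under the Kimura two-parameter model, d = −½ ln(1 − 2P − Q) − ¼ ln(1 − 2Q).
1 − 2P − Q = 0.700314, giving −½ ln(0.700314) = 0.178113.
1 − 2Q = 0.741324, giving −¼ ln(0.741324) = 0.074829.
d = 0.178113 + 0.074829 = 0.252942.
Under a molecular clock d = 2μt, so t = d/(2μ) = 0.252942 / (2 × 0.005) = 25.29 Myr.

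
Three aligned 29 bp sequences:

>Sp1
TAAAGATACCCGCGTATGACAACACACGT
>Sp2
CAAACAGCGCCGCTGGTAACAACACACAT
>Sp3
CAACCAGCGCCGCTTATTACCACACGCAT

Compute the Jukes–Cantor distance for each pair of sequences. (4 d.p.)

Sp1–Sp2: 10/29 sites differ → p ≈ 0.344828, d = −0.75 ln(1 − 0.459771) = 0.461822 ≈ 0.4618.
Sp1–Sp3: 11/29 sites differ → p ≈ 0.37931, d = −0.75 ln(1 − 0.505747) = 0.528531 ≈ 0.5285.
Sp2–Sp3: 6/29 sites differ → p ≈ 0.206897, d = −0.75 ln(1 − 0.275863) = 0.242081 ≈ 0.2421.

d(Sp1,Sp2) = 0.4618, d(Sp1,Sp3) = 0.5285, d(Sp2,Sp3) = 0.2421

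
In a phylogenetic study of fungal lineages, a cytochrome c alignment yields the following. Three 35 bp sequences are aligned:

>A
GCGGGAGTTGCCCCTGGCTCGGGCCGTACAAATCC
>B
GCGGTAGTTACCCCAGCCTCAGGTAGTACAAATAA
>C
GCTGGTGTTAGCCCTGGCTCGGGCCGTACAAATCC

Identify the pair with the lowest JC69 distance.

A and C

A–B: 9/35 differ, p = 0.257, d = 0.315.
A–C: 4/35 differ, p = 0.114, d = 0.124.
B–C: 11/35 differ, p = 0.314, d = 0.407.
The smallest distance is between A and C.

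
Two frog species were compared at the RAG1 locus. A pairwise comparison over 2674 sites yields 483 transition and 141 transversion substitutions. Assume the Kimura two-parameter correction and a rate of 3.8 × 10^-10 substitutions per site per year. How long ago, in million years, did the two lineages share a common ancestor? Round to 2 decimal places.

388.25

P = 483/2674 ≈ 0.180628 and Q = 141/2674 ≈ 0.05273.
Under the Kimura two-parameter model, d = −½ ln(1 − 2P − Q) − ¼ ln(1 − 2Q).
1 − 2P − Q = 0.586014, giving −½ ln(0.586014) = 0.267206.
1 − 2Q = 0.89454, giving −¼ ln(0.89454) = 0.027861.
d = 0.267206 + 0.027861 = 0.295067.
Under a molecular clock d = 2μt, so t = d/(2μ) = 0.295067 / (2 × 3.8 × 10^-10) = 388.25 million years.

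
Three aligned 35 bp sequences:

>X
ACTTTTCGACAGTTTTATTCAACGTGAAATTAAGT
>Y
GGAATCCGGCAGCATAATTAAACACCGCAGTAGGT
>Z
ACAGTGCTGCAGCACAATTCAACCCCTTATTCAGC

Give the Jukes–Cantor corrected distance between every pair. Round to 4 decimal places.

d(X,Y) = 0.7823, d(X,Z) = 0.7053, d(Y,Z) = 0.5716

X–Y: 17/35 sites differ → p ≈ 0.485714, d = −0.75 ln(1 − 0.647619) = 0.782282 ≈ 0.7823.
X–Z: 16/35 sites differ → p ≈ 0.457143, d = −0.75 ln(1 − 0.609524) = 0.705292 ≈ 0.7053.
Y–Z: 14/35 sites differ → p = 0.4, d = −0.75 ln(1 − 0.533333) = 0.571605 ≈ 0.5716.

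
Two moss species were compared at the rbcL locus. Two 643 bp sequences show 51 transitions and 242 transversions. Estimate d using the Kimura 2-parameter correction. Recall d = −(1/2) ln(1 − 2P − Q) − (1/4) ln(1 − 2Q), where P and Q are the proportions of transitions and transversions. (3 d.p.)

P = 51/643 ≈ 0.079316 and Q = 242/643 ≈ 0.376361.
Under the Kimura two-parameter model, d = −½ ln(1 − 2P − Q) − ¼ ln(1 − 2Q).
1 − 2P − Q = 0.465007, giving −½ ln(0.465007) = 0.382851.
1 − 2Q = 0.247278, giving −¼ ln(0.247278) = 0.349311.
d = 0.382851 + 0.349311 = 0.732162.

0.732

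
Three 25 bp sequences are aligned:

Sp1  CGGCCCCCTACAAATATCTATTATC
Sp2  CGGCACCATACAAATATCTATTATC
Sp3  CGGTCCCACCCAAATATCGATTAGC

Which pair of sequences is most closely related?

Sp1–Sp2: 2/25 differ, p = 0.080, d = 0.085.
Sp1–Sp3: 6/25 differ, p = 0.240, d = 0.289.
Sp2–Sp3: 6/25 differ, p = 0.240, d = 0.289.
The smallest distance is between Sp1 and Sp2.

Sp1 and Sp2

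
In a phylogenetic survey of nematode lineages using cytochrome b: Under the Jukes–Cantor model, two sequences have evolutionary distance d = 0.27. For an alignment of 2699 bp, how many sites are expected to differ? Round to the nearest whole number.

612

Invert JC69: p = (3/4)(1 − e^(−4d/3)) = 0.75 × (1 − e^(-0.36)) = 0.75 × (1 − 0.697676) = 0.226743.
Expected differing sites = pL ≈ 0.226743 × 2699 = 611.979357 ≈ 612.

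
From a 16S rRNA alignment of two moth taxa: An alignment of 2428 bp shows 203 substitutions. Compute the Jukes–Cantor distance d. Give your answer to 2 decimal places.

0.09

p = 203/2428 ≈ 0.083608.
d = −(3/4) ln(1 − 4p/3) = −0.75 ln(1 − 0.111477) = −0.75 ln(0.888523)
  = −0.75 × (-0.118195) = 0.088646 substitutions/site.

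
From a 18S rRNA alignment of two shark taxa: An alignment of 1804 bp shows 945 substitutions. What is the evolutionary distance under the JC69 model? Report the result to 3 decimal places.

p = 945/1804 ≈ 0.523836.
d = −(3/4) ln(1 − 4p/3) = −0.75 ln(1 − 0.698448) = −0.75 ln(0.301552)
  = −0.75 × (-1.198813) = 0.899110 substitutions/site.

0.899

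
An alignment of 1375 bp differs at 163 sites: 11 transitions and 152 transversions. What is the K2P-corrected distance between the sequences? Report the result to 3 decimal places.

P = 11/1375 = 0.008 and Q = 152/1375 ≈ 0.110545.
Under the Kimura two-parameter model, d = −½ ln(1 − 2P − Q) − ¼ ln(1 − 2Q).
1 − 2P − Q = 0.873455, giving −½ ln(0.873455) = 0.067649.
1 − 2Q = 0.77891, giving −¼ ln(0.77891) = 0.062465.
d = 0.067649 + 0.062465 = 0.130114.

0.130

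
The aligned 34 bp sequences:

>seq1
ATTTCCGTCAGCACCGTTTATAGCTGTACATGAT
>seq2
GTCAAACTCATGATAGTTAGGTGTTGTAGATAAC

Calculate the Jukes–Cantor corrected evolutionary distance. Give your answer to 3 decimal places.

0.918

The sequences differ at 18 of 34 sites, so p = 18/34 ≈ 0.529412.
d = −(3/4) ln(1 − 4p/3) = −0.75 ln(1 − 0.705883) = −0.75 ln(0.294117)
  = −0.75 × (-1.223778) = 0.917834 substitutions/site.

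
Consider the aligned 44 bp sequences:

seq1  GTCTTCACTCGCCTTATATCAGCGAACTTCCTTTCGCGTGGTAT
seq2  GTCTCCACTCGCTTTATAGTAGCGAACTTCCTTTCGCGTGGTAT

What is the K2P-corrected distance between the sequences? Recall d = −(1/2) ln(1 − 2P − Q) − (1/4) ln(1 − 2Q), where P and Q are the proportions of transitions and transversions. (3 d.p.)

0.098

Of 44 sites, 3 differences are transitions and 1 are transversions, so P = 3/44 ≈ 0.068182 and Q = 1/44 ≈ 0.022727.
Under the Kimura two-parameter model, d = −½ ln(1 − 2P − Q) − ¼ ln(1 − 2Q).
1 − 2P − Q = 0.840909, giving −½ ln(0.840909) = 0.086636.
1 − 2Q = 0.954546, giving −¼ ln(0.954546) = 0.011630.
d = 0.086636 + 0.011630 = 0.098266.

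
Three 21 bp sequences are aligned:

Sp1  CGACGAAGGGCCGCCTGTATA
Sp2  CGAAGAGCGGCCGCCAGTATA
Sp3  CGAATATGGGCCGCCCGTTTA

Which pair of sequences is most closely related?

Sp1 and Sp2

Sp1–Sp2: 4/21 differ, p = 0.190, d = 0.220.
Sp1–Sp3: 5/21 differ, p = 0.238, d = 0.286.
Sp2–Sp3: 5/21 differ, p = 0.238, d = 0.286.
The smallest distance is between Sp1 and Sp2.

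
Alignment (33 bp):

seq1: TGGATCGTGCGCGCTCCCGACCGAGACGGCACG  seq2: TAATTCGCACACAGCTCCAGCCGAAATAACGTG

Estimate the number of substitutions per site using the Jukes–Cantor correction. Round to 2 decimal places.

0.97

The sequences differ at 18 of 33 sites, so p = 18/33 ≈ 0.545455.
d = −(3/4) ln(1 − 4p/3) = −0.75 ln(1 − 0.727273) = −0.75 ln(0.272727)
  = −0.75 × (-1.299284) = 0.974463 substitutions/site.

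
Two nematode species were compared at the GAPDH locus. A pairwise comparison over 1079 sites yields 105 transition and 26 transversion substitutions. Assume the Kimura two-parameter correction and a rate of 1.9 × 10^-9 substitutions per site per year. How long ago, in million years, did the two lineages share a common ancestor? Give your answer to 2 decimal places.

35.73

P = 105/1079 ≈ 0.097312 and Q = 26/1079 ≈ 0.024096.
Under the Kimura two-parameter model, d = −½ ln(1 − 2P − Q) − ¼ ln(1 − 2Q).
1 − 2P − Q = 0.78128, giving −½ ln(0.78128) = 0.123411.
1 − 2Q = 0.951808, giving −¼ ln(0.951808) = 0.012348.
d = 0.123411 + 0.012348 = 0.135759.
Under a molecular clock d = 2μt, so t = d/(2μ) = 0.135759 / (2 × 1.9 × 10^-9) = 35.73 million years.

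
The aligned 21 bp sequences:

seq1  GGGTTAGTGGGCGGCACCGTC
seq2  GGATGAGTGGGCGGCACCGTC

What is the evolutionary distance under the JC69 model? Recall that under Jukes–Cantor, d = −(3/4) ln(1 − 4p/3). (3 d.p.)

The sequences differ at 2 of 21 sites (3, 5), so p = 2/21 ≈ 0.095238.
d = −(3/4) ln(1 − 4p/3) = −0.75 ln(1 − 0.126984) = −0.75 ln(0.873016)
  = −0.75 × (-0.135801) = 0.101851 substitutions/site.

0.102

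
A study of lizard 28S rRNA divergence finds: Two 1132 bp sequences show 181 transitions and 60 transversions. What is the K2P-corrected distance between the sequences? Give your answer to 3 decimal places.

0.261

P = 181/1132 ≈ 0.159894 and Q = 60/1132 ≈ 0.053004.
Under the Kimura two-parameter model, d = −½ ln(1 − 2P − Q) − ¼ ln(1 − 2Q).
1 − 2P − Q = 0.627208, giving −½ ln(0.627208) = 0.233239.
1 − 2Q = 0.893992, giving −¼ ln(0.893992) = 0.028015.
d = 0.233239 + 0.028015 = 0.261254.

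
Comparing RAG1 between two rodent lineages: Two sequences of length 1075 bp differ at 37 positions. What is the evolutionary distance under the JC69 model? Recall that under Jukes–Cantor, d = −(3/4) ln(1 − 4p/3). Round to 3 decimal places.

0.035

p = 37/1075 ≈ 0.034419.
d = −(3/4) ln(1 − 4p/3) = −0.75 ln(1 − 0.045892) = −0.75 ln(0.954108)
  = −0.75 × (-0.046978) = 0.035234 substitutions/site.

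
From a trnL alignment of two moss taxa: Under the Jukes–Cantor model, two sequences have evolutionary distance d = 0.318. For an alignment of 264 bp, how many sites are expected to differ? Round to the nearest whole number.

Invert JC69: p = (3/4)(1 − e^(−4d/3)) = 0.75 × (1 − e^(-0.424)) = 0.75 × (1 − 0.654424) = 0.259182.
Expected differing sites = pL ≈ 0.259182 × 264 = 68.424048 ≈ 68.

68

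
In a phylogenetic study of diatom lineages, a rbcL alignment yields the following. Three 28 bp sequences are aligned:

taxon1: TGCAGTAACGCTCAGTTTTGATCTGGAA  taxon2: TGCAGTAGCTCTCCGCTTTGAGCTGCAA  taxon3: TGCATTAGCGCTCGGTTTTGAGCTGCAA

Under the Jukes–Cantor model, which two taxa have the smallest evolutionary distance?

taxon2 and taxon3

taxon1–taxon2: 6/28 differ, p = 0.214, d = 0.252.
taxon1–taxon3: 5/28 differ, p = 0.179, d = 0.204.
taxon2–taxon3: 4/28 differ, p = 0.143, d = 0.158.
The smallest distance is between taxon2 and taxon3.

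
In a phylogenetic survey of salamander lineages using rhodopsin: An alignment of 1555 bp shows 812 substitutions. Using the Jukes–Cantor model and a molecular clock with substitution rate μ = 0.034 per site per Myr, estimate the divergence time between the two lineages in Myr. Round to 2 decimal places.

p = 812/1555 ≈ 0.522186.
d = −(3/4) ln(1 − 4p/3) = −0.75 ln(1 − 0.696248) = −0.75 ln(0.303752)
  = −0.75 × (-1.191544) = 0.893658 substitutions/site.
Under a molecular clock d = 2μt, so t = d/(2μ) = 0.893658 / (2 × 0.034) = 13.14 Myr.

13.14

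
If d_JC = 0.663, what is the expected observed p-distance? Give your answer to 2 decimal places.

p = (3/4)(1 − e^(−4d/3)) = 0.75 × (1 − e^(-0.884)) = 0.75 × (1 − 0.413127) = 0.440155.

0.44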